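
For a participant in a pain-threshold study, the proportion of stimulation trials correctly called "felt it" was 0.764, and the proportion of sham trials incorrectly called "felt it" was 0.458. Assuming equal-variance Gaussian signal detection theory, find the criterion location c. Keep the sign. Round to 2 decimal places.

Φ⁻¹(0.764) = 0.719, Φ⁻¹(0.458) = -0.105
c = −½·[z(H) + z(FA)] = −0.5 × (0.719 + (-0.105)) = -0.307
c < 0: the participant has a liberal response bias.

c = -0.31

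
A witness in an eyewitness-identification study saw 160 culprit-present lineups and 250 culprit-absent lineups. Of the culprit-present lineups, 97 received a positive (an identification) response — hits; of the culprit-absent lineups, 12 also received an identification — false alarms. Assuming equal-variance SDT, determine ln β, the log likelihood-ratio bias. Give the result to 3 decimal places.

ln β = 1.349

H = 97/160 = 0.6062
FA = 12/250 = 0.0480
Φ⁻¹(H) = 0.2694
Φ⁻¹(FA) = -1.6646
ln β = −½·[z(H)² − z(FA)²] = −0.5 × (0.0726 − 2.7709) = 1.34915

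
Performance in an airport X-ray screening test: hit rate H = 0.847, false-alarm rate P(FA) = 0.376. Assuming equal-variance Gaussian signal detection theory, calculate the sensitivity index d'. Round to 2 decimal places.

z(0.847) = 1.0237, z(0.376) = -0.3160
d' = z(H) − z(FA) = 1.0237 − (-0.3160) = 1.3397

d' = 1.34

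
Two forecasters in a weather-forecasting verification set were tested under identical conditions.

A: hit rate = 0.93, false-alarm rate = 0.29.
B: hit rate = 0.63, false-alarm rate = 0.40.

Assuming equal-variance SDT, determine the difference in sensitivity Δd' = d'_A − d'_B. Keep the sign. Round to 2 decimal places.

A: z(0.93) = 1.476, z(0.29) = -0.553, d' = 2.029
B: z(0.63) = 0.332, z(0.40) = -0.253, d' = 0.585
Δd' = d'_A − d'_B = 2.029 − 0.585 = 1.444
A has the higher sensitivity.

Δd' = 1.44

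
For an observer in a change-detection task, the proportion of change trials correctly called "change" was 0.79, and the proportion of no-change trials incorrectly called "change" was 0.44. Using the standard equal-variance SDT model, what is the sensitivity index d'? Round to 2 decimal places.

d' = 0.96

z(0.79) = 0.8064, z(0.44) = -0.1510
d' = z(H) − z(FA) = 0.8064 − (-0.1510) = 0.9574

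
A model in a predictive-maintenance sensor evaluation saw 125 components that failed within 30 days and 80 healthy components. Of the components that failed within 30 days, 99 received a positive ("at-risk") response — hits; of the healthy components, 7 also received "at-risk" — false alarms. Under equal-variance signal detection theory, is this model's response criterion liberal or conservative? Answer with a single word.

conservative

z(H) = 0.813, z(FA) = -1.356
c = −½·(z(H) + z(FA)) = 0.2715
c > 0 → conservative criterion (biased toward responding “no”).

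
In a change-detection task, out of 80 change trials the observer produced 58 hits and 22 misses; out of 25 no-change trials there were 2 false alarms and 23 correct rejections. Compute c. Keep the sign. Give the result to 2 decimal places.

c = 0.40

H = 58/80 = 0.7250
FA = 2/25 = 0.0800
z(0.7250) = 0.5978, z(0.0800) = -1.4051
c = −½·[z(H) + z(FA)] = −0.5 × (0.5978 + (-1.4051)) = 0.40365
c > 0: the observer has a conservative response bias.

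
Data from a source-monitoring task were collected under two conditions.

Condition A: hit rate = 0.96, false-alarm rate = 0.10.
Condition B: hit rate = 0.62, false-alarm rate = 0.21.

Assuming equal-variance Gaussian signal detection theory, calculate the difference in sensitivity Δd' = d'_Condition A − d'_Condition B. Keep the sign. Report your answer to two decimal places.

Condition A: z(0.96) = 1.751, z(0.10) = -1.282, d' = 3.033
Condition B: z(0.62) = 0.305, z(0.21) = -0.806, d' = 1.111
Δd' = d'_Condition A − d'_Condition B = 3.033 − 1.111 = 1.922
Condition A has the higher sensitivity.

Δd' = 1.92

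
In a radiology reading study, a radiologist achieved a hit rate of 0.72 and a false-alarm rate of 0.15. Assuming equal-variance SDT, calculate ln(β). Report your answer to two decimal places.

Φ⁻¹(0.72) = 0.583, Φ⁻¹(0.15) = -1.036
ln β = −½·[z(H)² − z(FA)²] = −0.5 × (0.340 − 1.073) = 0.3665

ln β = 0.37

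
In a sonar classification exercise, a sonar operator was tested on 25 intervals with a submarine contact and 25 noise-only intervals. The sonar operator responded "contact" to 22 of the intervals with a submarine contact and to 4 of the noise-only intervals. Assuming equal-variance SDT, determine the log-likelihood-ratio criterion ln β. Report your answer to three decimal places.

H = 22/25 = 0.8800
FA = 4/25 = 0.1600
Φ⁻¹(H) = Φ⁻¹(0.8800) = 1.1750
Φ⁻¹(FA) = Φ⁻¹(0.1600) = -0.9945
ln β = −½·[z(H)² − z(FA)²] = −0.5 × (1.3806 − 0.9890) = -0.1958

ln β = -0.196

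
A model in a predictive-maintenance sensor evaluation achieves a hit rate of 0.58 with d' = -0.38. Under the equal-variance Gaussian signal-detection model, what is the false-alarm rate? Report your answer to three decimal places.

z(hit rate) = z(0.58) = 0.2019
z(FA) = z(H) − d' = 0.2019 − (-0.38) = 0.5819
false-alarm rate = Φ(0.5819) = 0.7197

false-alarm rate = 0.720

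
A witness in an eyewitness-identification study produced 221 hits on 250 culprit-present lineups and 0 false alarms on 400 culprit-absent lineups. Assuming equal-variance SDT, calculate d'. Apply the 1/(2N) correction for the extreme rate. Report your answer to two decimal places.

The false-alarm rate is 0/400 = 0, so apply the 1/(2N) correction: FA → 1/(2·400) = 0.00125.
z(H) = z(0.88400) = 1.195
z(FA) = z(0.00125) = -3.023
d' = 1.195 − (-3.023) = 4.218

d' = 4.22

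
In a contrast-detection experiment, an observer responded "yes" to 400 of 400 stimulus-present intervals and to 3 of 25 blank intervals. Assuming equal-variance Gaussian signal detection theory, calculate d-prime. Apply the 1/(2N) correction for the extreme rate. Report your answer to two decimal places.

d-prime = 4.20

The hit rate is 400/400 = 1, so apply the 1/(2N) correction: H → 1 − 1/(2·400) = 0.99875.
z(H) = z(0.99875) = 3.023
z(FA) = z(0.12000) = -1.175
d' = 3.023 − (-1.175) = 4.198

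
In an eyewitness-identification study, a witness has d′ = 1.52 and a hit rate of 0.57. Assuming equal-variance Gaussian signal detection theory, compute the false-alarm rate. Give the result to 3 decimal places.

false-alarm rate = 0.090

z(hit rate) = z(0.57) = 0.1764
z(FA) = z(H) − d' = 0.1764 − 1.52 = -1.3436
false-alarm rate = Φ(-1.3436) = 0.0895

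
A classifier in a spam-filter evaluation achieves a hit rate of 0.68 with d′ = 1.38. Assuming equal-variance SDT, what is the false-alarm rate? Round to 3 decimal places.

false-alarm rate = 0.181

z(hit rate) = z(0.68) = 0.4677
z(FA) = z(H) − d' = 0.4677 − 1.38 = -0.9123
false-alarm rate = Φ(-0.9123) = 0.1808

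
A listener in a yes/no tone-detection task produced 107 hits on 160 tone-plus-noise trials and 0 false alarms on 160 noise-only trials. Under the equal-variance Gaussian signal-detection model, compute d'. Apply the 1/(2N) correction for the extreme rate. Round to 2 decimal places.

The false-alarm rate is 0/160 = 0, so apply the 1/(2N) correction: FA → 1/(2·160) = 0.00313.
z(H) = z(0.66875) = 0.436
z(FA) = z(0.00313) = -2.734
d' = 0.436 − (-2.734) = 3.170

d' = 3.17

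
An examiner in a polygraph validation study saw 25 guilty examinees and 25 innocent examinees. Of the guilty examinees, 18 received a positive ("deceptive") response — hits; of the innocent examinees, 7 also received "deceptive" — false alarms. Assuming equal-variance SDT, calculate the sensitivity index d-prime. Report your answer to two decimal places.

H = 18/25 = 0.7200
FA = 7/25 = 0.2800
z(H) = 0.583
z(FA) = -0.583
d' = z(H) − z(FA) = 0.583 − (-0.583) = 1.166

d-prime = 1.17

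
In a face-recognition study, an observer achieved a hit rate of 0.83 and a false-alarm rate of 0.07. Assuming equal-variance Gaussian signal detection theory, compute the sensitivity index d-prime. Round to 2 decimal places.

d-prime = 2.43

z(H) = z(0.83) = 0.9542
z(FA) = z(0.07) = -1.4758
d' = z(H) − z(FA) = 0.9542 − (-1.4758) = 2.4300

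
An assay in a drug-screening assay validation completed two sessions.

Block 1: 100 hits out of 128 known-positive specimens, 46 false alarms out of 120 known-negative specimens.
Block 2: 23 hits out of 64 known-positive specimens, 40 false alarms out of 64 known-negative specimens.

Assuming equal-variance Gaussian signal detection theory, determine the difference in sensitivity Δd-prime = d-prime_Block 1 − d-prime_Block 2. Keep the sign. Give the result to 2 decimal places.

Block 1: z(0.7812) = 0.776, z(0.3833) = -0.297, d' = 1.073
Block 2: z(0.3594) = -0.360, z(0.6250) = 0.319, d' = -0.679
Δd' = d'_Block 1 − d'_Block 2 = 1.073 − (-0.679) = 1.752
Block 1 has the higher sensitivity.

Δd-prime = 1.75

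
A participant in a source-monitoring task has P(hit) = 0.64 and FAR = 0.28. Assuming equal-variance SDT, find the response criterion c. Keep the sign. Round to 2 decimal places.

Φ⁻¹(H) = 0.358
Φ⁻¹(FA) = -0.583
c = −½·[z(H) + z(FA)] = −0.5 × (0.358 + (-0.583)) = 0.1125
c > 0: the participant has a conservative response bias.

c = 0.11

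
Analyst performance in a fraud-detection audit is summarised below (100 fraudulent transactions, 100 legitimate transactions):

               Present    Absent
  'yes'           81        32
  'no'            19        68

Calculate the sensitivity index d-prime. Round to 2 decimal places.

d-prime = 1.35

H = 81/100 = 0.8100
FA = 32/100 = 0.3200
Φ⁻¹(H) = Φ⁻¹(0.8100) = 0.878
Φ⁻¹(FA) = Φ⁻¹(0.3200) = -0.468
d' = z(H) − z(FA) = 0.878 − (-0.468) = 1.346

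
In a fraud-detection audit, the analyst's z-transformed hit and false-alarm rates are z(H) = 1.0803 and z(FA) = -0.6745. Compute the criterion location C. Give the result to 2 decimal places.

c = −½·[z(H) + z(FA)] = −½·(1.0803 + (-0.6745)) = -0.2029

C = -0.20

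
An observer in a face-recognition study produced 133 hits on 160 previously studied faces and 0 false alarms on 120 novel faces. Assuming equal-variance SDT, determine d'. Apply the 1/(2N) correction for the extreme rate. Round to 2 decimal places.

d' = 3.60

The false-alarm rate is 0/120 = 0, so apply the 1/(2N) correction: FA → 1/(2·120) = 0.00417.
z(H) = z(0.83125) = 0.959
z(FA) = z(0.00417) = -2.638
d' = 0.959 − (-2.638) = 3.597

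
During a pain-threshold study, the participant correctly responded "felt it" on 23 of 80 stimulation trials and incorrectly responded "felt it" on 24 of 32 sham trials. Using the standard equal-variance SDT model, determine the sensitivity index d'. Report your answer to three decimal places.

d' = -1.235

H = 23/80 = 0.2875
FA = 24/32 = 0.7500
z(H) = -0.5607
z(FA) = 0.6745
d' = z(H) − z(FA) = -0.5607 − 0.6745 = -1.2352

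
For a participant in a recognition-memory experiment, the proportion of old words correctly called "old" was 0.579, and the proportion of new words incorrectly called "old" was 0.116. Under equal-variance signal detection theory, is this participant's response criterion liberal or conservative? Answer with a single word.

z(H) = 0.199, z(FA) = -1.195
c = −½·(z(H) + z(FA)) = 0.498
c > 0 → conservative criterion (biased toward responding “no”).

conservative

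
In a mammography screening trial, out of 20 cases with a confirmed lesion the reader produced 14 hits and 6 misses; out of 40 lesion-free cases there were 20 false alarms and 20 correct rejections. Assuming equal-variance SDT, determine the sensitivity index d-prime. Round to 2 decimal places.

d-prime = 0.52

H = 14/20 = 0.7000
FA = 20/40 = 0.5000
z(0.7000) = 0.524, z(0.5000) = 0.000
d' = z(H) − z(FA) = 0.524 − 0.000 = 0.524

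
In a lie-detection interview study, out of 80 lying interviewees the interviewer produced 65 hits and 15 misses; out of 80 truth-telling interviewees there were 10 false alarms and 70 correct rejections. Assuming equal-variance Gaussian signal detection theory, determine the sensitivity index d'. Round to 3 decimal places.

d' = 2.037

H = 65/80 = 0.8125
FA = 10/80 = 0.1250
z(H) = z(0.8125) = 0.8871
z(FA) = z(0.1250) = -1.1503
d' = z(H) − z(FA) = 0.8871 − (-1.1503) = 2.0374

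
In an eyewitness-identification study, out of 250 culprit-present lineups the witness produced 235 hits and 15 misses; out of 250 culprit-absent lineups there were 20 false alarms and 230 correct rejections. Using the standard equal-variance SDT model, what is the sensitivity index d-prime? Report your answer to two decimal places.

H = 235/250 = 0.9400
FA = 20/250 = 0.0800
Φ⁻¹(H) = Φ⁻¹(0.9400) = 1.555
Φ⁻¹(FA) = Φ⁻¹(0.0800) = -1.405
d' = z(H) − z(FA) = 1.555 − (-1.405) = 2.960

d-prime = 2.96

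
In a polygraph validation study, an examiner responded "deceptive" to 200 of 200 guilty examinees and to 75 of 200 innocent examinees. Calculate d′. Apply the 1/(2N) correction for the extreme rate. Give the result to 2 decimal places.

The hit rate is 200/200 = 1, so apply the 1/(2N) correction: H → 1 − 1/(2·200) = 0.99750.
z(H) = z(0.99750) = 2.807
z(FA) = z(0.37500) = -0.319
d' = 2.807 − (-0.319) = 3.126

d′ = 3.13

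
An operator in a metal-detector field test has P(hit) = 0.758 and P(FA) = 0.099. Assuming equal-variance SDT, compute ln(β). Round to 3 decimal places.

ln β = 0.584

Φ⁻¹(H) = 0.6999
Φ⁻¹(FA) = -1.2873
ln β = −½·[z(H)² − z(FA)²] = −0.5 × (0.4899 − 1.6571) = 0.5836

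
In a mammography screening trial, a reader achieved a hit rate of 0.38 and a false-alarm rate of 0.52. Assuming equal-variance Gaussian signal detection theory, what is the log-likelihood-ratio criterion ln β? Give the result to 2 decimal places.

z(H) = -0.305
z(FA) = 0.050
ln β = −½·[z(H)² − z(FA)²] = −0.5 × (0.093 − 0.003) = -0.045

ln β = -0.05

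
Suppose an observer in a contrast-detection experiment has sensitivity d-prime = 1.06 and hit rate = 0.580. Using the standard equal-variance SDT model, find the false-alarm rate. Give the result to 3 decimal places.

z(hit rate) = z(0.580) = 0.2019
z(FA) = z(H) − d' = 0.2019 − 1.06 = -0.8581
false-alarm rate = Φ(-0.8581) = 0.1954

false-alarm rate = 0.195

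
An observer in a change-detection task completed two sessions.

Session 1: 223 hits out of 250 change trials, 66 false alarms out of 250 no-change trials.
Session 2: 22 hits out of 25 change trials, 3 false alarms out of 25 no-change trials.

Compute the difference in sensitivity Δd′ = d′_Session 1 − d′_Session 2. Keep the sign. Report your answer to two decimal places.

Session 1: z(0.8920) = 1.237, z(0.2640) = -0.631, d' = 1.868
Session 2: z(0.8800) = 1.175, z(0.1200) = -1.175, d' = 2.350
Δd' = d'_Session 1 − d'_Session 2 = 1.868 − 2.350 = -0.482
Session 2 has the higher sensitivity.

Δd′ = -0.48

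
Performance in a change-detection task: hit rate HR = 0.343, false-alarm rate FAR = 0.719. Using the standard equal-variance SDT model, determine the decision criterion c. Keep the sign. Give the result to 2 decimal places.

z(H) = z(0.343) = -0.404
z(FA) = z(0.719) = 0.580
c = −½·[z(H) + z(FA)] = −0.5 × (-0.404 + 0.580) = -0.088
c < 0: the observer has a liberal response bias.

c = -0.09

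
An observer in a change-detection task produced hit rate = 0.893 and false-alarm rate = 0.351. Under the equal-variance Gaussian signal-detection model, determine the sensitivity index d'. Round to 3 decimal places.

z(H) = z(0.893) = 1.2426
z(FA) = z(0.351) = -0.3826
d' = z(H) − z(FA) = 1.2426 − (-0.3826) = 1.6252

d' = 1.625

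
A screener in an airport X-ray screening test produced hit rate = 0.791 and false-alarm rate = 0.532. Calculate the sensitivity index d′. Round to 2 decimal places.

d′ = 0.73

z(0.791) = 0.810, z(0.532) = 0.080
d' = z(H) − z(FA) = 0.810 − 0.080 = 0.730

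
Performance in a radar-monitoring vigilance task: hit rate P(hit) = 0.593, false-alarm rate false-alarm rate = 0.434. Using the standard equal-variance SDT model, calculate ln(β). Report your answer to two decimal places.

z(H) = z(0.593) = 0.235
z(FA) = z(0.434) = -0.166
ln β = −½·[z(H)² − z(FA)²] = −0.5 × (0.055 − 0.028) = -0.0135

ln β = -0.01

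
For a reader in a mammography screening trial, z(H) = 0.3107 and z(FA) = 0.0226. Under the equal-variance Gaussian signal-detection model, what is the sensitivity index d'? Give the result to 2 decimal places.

d' = 0.29

d' = z(H) − z(FA) = 0.3107 − 0.0226 = 0.2881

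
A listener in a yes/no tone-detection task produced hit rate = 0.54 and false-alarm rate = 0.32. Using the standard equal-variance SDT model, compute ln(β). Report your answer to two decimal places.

ln β = 0.10

z(H) = z(0.54) = 0.100
z(FA) = z(0.32) = -0.468
ln β = −½·[z(H)² − z(FA)²] = −0.5 × (0.010 − 0.219) = 0.1045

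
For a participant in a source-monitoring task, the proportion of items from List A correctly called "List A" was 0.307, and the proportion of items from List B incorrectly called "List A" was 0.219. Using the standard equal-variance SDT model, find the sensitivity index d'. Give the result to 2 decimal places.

z(0.307) = -0.5044, z(0.219) = -0.7756
d' = z(H) − z(FA) = -0.5044 − (-0.7756) = 0.2712

d' = 0.27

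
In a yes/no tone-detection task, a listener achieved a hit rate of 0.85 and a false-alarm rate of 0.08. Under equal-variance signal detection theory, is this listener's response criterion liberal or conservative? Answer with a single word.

z(H) = 1.036, z(FA) = -1.405
c = −½·(z(H) + z(FA)) = 0.1845
c > 0 → conservative criterion (biased toward responding “no”).

conservative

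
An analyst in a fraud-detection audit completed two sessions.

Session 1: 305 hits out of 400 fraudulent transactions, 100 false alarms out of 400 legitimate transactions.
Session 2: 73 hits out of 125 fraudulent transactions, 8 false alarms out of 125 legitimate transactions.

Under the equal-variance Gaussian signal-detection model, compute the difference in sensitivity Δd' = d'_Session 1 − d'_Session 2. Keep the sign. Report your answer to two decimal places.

Δd' = -0.35

Session 1: z(0.7625) = 0.714, z(0.2500) = -0.674, d' = 1.388
Session 2: z(0.5840) = 0.212, z(0.0640) = -1.522, d' = 1.734
Δd' = d'_Session 1 − d'_Session 2 = 1.388 − 1.734 = -0.346
Session 2 has the higher sensitivity.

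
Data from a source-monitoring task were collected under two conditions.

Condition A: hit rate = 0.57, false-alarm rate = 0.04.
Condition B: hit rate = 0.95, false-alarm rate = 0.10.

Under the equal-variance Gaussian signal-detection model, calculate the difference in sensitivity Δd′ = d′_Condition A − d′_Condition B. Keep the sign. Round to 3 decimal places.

Condition A: z(0.57) = 0.1764, z(0.04) = -1.7507, d' = 1.9271
Condition B: z(0.95) = 1.6449, z(0.10) = -1.2816, d' = 2.9265
Δd' = d'_Condition A − d'_Condition B = 1.9271 − 2.9265 = -0.9994
Condition B has the higher sensitivity.

Δd′ = -0.999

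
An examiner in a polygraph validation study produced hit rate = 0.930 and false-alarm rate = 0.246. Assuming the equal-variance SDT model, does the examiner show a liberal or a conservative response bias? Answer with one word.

liberal

z(H) = 1.476, z(FA) = -0.687
c = −½·(z(H) + z(FA)) = -0.3945
c < 0 → liberal criterion (biased toward responding “yes”).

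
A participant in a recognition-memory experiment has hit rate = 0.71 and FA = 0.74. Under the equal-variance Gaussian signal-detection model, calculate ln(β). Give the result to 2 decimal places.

Φ⁻¹(H) = 0.553
Φ⁻¹(FA) = 0.643
ln β = −½·[z(H)² − z(FA)²] = −0.5 × (0.306 − 0.413) = 0.0535

ln β = 0.05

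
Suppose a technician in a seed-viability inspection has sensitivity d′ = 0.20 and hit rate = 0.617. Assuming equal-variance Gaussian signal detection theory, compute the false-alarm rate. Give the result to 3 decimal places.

z(hit rate) = z(0.617) = 0.2976
z(FA) = z(H) − d' = 0.2976 − 0.20 = 0.0976
false-alarm rate = Φ(0.0976) = 0.5389

false-alarm rate = 0.539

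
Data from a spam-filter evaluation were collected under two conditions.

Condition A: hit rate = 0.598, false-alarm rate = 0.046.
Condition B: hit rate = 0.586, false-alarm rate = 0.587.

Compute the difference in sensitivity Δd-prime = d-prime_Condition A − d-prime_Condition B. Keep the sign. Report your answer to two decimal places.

Δd-prime = 1.94

Condition A: z(0.598) = 0.248, z(0.046) = -1.685, d' = 1.933
Condition B: z(0.586) = 0.217, z(0.587) = 0.220, d' = -0.003
Δd' = d'_Condition A − d'_Condition B = 1.933 − (-0.003) = 1.936
Condition A has the higher sensitivity.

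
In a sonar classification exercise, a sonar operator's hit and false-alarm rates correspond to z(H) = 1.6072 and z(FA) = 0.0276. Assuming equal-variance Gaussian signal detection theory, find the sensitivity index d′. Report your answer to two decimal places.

d′ = 1.58

d' = z(H) − z(FA) = 1.6072 − 0.0276 = 1.5796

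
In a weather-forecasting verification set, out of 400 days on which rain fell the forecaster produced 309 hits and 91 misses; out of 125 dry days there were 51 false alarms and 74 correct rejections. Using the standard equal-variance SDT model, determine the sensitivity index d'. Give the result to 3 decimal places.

H = 309/400 = 0.7725
FA = 51/125 = 0.4080
Φ⁻¹(H) = Φ⁻¹(0.7725) = 0.7471
Φ⁻¹(FA) = Φ⁻¹(0.4080) = -0.2327
d' = z(H) − z(FA) = 0.7471 − (-0.2327) = 0.9798

d' = 0.980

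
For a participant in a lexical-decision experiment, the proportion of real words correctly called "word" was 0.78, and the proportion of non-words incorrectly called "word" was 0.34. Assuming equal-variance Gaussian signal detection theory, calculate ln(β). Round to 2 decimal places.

ln β = -0.21

Φ⁻¹(H) = Φ⁻¹(0.78) = 0.772
Φ⁻¹(FA) = Φ⁻¹(0.34) = -0.412
ln β = −½·[z(H)² − z(FA)²] = −0.5 × (0.596 − 0.170) = -0.213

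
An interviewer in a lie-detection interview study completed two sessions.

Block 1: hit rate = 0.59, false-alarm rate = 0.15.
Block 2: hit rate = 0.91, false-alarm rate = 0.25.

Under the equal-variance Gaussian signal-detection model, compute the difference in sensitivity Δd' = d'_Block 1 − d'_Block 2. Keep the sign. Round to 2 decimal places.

Block 1: z(0.59) = 0.228, z(0.15) = -1.036, d' = 1.264
Block 2: z(0.91) = 1.341, z(0.25) = -0.674, d' = 2.015
Δd' = d'_Block 1 − d'_Block 2 = 1.264 − 2.015 = -0.751
Block 2 has the higher sensitivity.

Δd' = -0.75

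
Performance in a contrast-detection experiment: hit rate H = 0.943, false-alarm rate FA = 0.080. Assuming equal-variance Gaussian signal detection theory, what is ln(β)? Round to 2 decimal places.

ln β = -0.26

z(0.943) = 1.580, z(0.080) = -1.405
ln β = −½·[z(H)² − z(FA)²] = −0.5 × (2.496 − 1.974) = -0.261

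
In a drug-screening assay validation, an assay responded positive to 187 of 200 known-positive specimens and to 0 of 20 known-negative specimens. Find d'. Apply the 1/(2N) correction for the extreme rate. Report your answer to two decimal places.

The false-alarm rate is 0/20 = 0, so apply the 1/(2N) correction: FA → 1/(2·20) = 0.02500.
z(H) = z(0.93500) = 1.514
z(FA) = z(0.02500) = -1.960
d' = 1.514 − (-1.960) = 3.474

d' = 3.47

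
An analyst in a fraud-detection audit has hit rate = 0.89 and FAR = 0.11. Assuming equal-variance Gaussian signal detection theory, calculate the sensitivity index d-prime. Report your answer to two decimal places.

d-prime = 2.45

z(0.89) = 1.2265, z(0.11) = -1.2265
d' = z(H) − z(FA) = 1.2265 − (-1.2265) = 2.4530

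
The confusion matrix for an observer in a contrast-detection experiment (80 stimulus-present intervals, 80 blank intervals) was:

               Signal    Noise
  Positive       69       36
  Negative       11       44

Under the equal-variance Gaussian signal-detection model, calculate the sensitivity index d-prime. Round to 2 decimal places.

d-prime = 1.22

H = 69/80 = 0.8625
FA = 36/80 = 0.4500
z(0.8625) = 1.0916, z(0.4500) = -0.1257
d' = z(H) − z(FA) = 1.0916 − (-0.1257) = 1.2173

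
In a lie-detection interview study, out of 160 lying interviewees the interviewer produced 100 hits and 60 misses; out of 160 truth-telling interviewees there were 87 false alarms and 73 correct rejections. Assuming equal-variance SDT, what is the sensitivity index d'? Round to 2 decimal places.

H = 100/160 = 0.6250
FA = 87/160 = 0.5437
z(H) = z(0.6250) = 0.319
z(FA) = z(0.5437) = 0.110
d' = z(H) − z(FA) = 0.319 − 0.110 = 0.209

d' = 0.21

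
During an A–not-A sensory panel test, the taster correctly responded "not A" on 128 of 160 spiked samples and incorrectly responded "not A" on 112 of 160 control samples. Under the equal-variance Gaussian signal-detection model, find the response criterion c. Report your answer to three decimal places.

c = -0.683

H = 128/160 = 0.8000
FA = 112/160 = 0.7000
z(H) = z(0.8000) = 0.8416
z(FA) = z(0.7000) = 0.5244
c = −½·[z(H) + z(FA)] = −0.5 × (0.8416 + 0.5244) = -0.6830
c < 0: the taster has a liberal response bias.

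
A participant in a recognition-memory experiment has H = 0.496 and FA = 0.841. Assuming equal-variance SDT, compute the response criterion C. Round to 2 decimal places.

C = -0.49

z(0.496) = -0.010, z(0.841) = 0.999
c = −½·[z(H) + z(FA)] = −0.5 × (-0.010 + 0.999) = -0.4945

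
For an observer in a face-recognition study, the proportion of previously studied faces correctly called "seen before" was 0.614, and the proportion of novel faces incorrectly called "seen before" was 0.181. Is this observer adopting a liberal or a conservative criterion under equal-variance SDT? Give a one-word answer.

z(H) = 0.290, z(FA) = -0.912
c = −½·(z(H) + z(FA)) = 0.311
c > 0 → conservative criterion (biased toward responding “no”).

conservative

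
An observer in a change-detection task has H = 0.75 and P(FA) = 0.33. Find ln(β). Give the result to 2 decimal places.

z(H) = 0.674
z(FA) = -0.440
ln β = −½·[z(H)² − z(FA)²] = −0.5 × (0.454 − 0.194) = -0.130

ln β = -0.13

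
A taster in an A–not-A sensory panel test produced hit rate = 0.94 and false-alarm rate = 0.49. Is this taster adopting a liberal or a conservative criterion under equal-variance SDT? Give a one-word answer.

liberal

z(H) = 1.555, z(FA) = -0.025
c = −½·(z(H) + z(FA)) = -0.765
c < 0 → liberal criterion (biased toward responding “yes”).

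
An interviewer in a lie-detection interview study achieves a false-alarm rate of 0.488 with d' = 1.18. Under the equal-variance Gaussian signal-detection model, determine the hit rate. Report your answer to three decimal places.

hit rate = 0.875

z(false-alarm rate) = z(0.488) = -0.0301
z(H) = z(FA) + d' = -0.0301 + 1.18 = 1.1499
hit rate = Φ(1.1499) = 0.8749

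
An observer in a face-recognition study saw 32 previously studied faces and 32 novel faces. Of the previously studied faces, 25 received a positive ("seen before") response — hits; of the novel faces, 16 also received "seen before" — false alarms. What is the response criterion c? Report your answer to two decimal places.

c = -0.39

H = 25/32 = 0.7812
FA = 16/32 = 0.5000
z(H) = 0.7763
z(FA) = 0.0000
c = −½·[z(H) + z(FA)] = −0.5 × (0.7763 + 0.0000) = -0.38815
c < 0: the observer has a liberal response bias.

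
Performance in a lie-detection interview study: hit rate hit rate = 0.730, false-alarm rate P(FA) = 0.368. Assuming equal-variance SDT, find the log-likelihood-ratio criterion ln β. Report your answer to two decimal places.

ln β = -0.13

Φ⁻¹(0.730) = 0.613, Φ⁻¹(0.368) = -0.337
ln β = −½·[z(H)² − z(FA)²] = −0.5 × (0.376 − 0.114) = -0.131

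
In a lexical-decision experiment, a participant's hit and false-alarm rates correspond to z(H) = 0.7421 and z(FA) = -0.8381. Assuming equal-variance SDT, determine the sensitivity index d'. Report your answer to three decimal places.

d' = z(H) − z(FA) = 0.7421 − (-0.8381) = 1.5802

d' = 1.580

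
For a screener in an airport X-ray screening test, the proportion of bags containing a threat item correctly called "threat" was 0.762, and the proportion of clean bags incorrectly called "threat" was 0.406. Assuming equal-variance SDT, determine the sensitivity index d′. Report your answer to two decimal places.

Φ⁻¹(H) = Φ⁻¹(0.762) = 0.713
Φ⁻¹(FA) = Φ⁻¹(0.406) = -0.238
d' = z(H) − z(FA) = 0.713 − (-0.238) = 0.951

d′ = 0.95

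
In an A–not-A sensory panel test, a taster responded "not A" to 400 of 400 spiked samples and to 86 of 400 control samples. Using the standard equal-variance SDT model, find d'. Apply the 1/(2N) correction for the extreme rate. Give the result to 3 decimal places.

The hit rate is 400/400 = 1, so apply the 1/(2N) correction: H → 1 − 1/(2·400) = 0.99875.
z(H) = z(0.99875) = 3.0233
z(FA) = z(0.21500) = -0.7892
d' = 3.0233 − (-0.7892) = 3.8125

d' = 3.813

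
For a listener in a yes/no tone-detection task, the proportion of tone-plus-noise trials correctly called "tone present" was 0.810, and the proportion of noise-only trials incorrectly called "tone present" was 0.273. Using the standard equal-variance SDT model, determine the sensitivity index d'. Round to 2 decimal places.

d' = 1.48

Φ⁻¹(0.810) = 0.8779, Φ⁻¹(0.273) = -0.6038
d' = z(H) − z(FA) = 0.8779 − (-0.6038) = 1.4817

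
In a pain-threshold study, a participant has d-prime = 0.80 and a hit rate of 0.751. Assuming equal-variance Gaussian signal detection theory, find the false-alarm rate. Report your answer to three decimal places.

z(hit rate) = z(0.751) = 0.6776
z(FA) = z(H) − d' = 0.6776 − 0.80 = -0.1224
false-alarm rate = Φ(-0.1224) = 0.4513

false-alarm rate = 0.451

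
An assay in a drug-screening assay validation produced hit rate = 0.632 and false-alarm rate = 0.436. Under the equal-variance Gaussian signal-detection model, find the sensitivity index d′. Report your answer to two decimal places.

Φ⁻¹(H) = Φ⁻¹(0.632) = 0.337
Φ⁻¹(FA) = Φ⁻¹(0.436) = -0.161
d' = z(H) − z(FA) = 0.337 − (-0.161) = 0.498

d′ = 0.50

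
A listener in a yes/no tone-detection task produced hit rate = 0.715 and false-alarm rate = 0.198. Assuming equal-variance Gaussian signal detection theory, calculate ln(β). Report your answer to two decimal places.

ln β = 0.20

z(H) = 0.568
z(FA) = -0.849
ln β = −½·[z(H)² − z(FA)²] = −0.5 × (0.323 − 0.721) = 0.199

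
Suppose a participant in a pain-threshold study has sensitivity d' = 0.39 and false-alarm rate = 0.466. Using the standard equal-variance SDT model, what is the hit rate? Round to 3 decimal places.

hit rate = 0.620

z(false-alarm rate) = z(0.466) = -0.0853
z(H) = z(FA) + d' = -0.0853 + 0.39 = 0.3047
hit rate = Φ(0.3047) = 0.6197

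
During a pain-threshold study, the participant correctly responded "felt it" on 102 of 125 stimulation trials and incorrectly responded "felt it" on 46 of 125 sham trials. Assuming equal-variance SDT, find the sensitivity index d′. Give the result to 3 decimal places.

H = 102/125 = 0.8160
FA = 46/125 = 0.3680
Φ⁻¹(H) = Φ⁻¹(0.8160) = 0.9002
Φ⁻¹(FA) = Φ⁻¹(0.3680) = -0.3372
d' = z(H) − z(FA) = 0.9002 − (-0.3372) = 1.2374

d′ = 1.237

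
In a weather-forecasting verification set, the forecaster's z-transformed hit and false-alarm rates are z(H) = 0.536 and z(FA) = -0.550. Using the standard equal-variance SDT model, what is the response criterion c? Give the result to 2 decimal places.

c = 0.01

c = −½·[z(H) + z(FA)] = −½·(0.536 + (-0.550)) = 0.007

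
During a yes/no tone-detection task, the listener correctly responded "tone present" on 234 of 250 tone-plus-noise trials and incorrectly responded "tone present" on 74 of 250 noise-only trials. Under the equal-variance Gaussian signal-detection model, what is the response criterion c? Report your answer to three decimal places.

c = -0.493

H = 234/250 = 0.9360
FA = 74/250 = 0.2960
z(0.9360) = 1.5220, z(0.2960) = -0.5359
c = −½·[z(H) + z(FA)] = −0.5 × (1.5220 + (-0.5359)) = -0.49305
c < 0: the listener has a liberal response bias.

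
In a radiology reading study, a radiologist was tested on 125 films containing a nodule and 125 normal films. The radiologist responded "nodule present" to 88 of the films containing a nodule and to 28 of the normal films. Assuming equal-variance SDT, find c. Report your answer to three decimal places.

H = 88/125 = 0.7040
FA = 28/125 = 0.2240
Φ⁻¹(H) = Φ⁻¹(0.7040) = 0.5359
Φ⁻¹(FA) = Φ⁻¹(0.2240) = -0.7588
c = −½·[z(H) + z(FA)] = −0.5 × (0.5359 + (-0.7588)) = 0.11145
c > 0: the radiologist has a conservative response bias.

c = 0.111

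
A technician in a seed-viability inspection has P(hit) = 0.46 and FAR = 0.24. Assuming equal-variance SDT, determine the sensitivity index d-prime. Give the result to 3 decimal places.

Φ⁻¹(H) = -0.1004
Φ⁻¹(FA) = -0.7063
d' = z(H) − z(FA) = -0.1004 − (-0.7063) = 0.6059

d-prime = 0.606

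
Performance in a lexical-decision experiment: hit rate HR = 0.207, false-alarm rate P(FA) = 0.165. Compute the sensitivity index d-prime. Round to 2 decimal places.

z(H) = -0.8169
z(FA) = -0.9741
d' = z(H) − z(FA) = -0.8169 − (-0.9741) = 0.1572

d-prime = 0.16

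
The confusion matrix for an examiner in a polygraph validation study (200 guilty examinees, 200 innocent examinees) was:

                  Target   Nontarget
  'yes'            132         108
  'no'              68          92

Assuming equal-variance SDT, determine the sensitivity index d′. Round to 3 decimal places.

d′ = 0.312

H = 132/200 = 0.6600
FA = 108/200 = 0.5400
Φ⁻¹(H) = Φ⁻¹(0.6600) = 0.4125
Φ⁻¹(FA) = Φ⁻¹(0.5400) = 0.1004
d' = z(H) − z(FA) = 0.4125 − 0.1004 = 0.3121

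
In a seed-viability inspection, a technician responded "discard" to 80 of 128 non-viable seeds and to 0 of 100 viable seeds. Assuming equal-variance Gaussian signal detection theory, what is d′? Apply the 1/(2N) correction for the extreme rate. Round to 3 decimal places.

The false-alarm rate is 0/100 = 0, so apply the 1/(2N) correction: FA → 1/(2·100) = 0.00500.
z(H) = z(0.62500) = 0.3186
z(FA) = z(0.00500) = -2.5758
d' = 0.3186 − (-2.5758) = 2.8944

d′ = 2.894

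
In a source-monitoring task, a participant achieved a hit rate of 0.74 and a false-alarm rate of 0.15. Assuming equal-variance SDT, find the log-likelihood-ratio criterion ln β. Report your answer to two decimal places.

z(H) = z(0.74) = 0.643
z(FA) = z(0.15) = -1.036
ln β = −½·[z(H)² − z(FA)²] = −0.5 × (0.413 − 1.073) = 0.330

ln β = 0.33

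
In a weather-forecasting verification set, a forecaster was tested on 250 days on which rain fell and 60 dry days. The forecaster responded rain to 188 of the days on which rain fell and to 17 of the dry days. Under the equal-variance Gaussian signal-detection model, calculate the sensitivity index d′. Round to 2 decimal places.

d′ = 1.25

H = 188/250 = 0.7520
FA = 17/60 = 0.2833
Φ⁻¹(H) = Φ⁻¹(0.7520) = 0.681
Φ⁻¹(FA) = Φ⁻¹(0.2833) = -0.573
d' = z(H) − z(FA) = 0.681 − (-0.573) = 1.254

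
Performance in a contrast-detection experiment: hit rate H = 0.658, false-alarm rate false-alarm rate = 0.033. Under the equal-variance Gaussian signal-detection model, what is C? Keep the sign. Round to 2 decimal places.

Φ⁻¹(0.658) = 0.4070, Φ⁻¹(0.033) = -1.8384
c = −½·[z(H) + z(FA)] = −0.5 × (0.4070 + (-1.8384)) = 0.7157
c > 0: the observer has a conservative response bias.

C = 0.72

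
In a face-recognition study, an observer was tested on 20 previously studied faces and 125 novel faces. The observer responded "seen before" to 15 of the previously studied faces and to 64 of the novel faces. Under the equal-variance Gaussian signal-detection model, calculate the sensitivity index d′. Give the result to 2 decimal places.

H = 15/20 = 0.7500
FA = 64/125 = 0.5120
Φ⁻¹(0.7500) = 0.6745, Φ⁻¹(0.5120) = 0.0301
d' = z(H) − z(FA) = 0.6745 − 0.0301 = 0.6444

d′ = 0.64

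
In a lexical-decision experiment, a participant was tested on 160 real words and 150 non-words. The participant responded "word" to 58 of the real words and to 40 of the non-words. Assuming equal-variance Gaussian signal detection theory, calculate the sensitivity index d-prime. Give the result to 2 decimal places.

d-prime = 0.27

H = 58/160 = 0.3625
FA = 40/150 = 0.2667
z(H) = z(0.3625) = -0.3518
z(FA) = z(0.2667) = -0.6228
d' = z(H) − z(FA) = -0.3518 − (-0.6228) = 0.2710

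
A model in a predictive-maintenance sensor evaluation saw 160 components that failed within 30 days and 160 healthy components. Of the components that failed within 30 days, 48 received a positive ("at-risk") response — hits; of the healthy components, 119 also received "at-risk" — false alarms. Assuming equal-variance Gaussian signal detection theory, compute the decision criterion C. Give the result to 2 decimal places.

H = 48/160 = 0.3000
FA = 119/160 = 0.7438
z(H) = -0.5244
z(FA) = 0.6551
c = −½·[z(H) + z(FA)] = −0.5 × (-0.5244 + 0.6551) = -0.06535

C = -0.07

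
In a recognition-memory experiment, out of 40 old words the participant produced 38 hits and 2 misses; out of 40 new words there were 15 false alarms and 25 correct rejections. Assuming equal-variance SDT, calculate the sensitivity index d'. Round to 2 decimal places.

H = 38/40 = 0.9500
FA = 15/40 = 0.3750
z(H) = 1.6449
z(FA) = -0.3186
d' = z(H) − z(FA) = 1.6449 − (-0.3186) = 1.9635

d' = 1.96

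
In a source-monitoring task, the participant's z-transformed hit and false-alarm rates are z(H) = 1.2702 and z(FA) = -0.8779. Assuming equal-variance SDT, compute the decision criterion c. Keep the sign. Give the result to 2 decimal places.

c = −½·[z(H) + z(FA)] = −½·(1.2702 + (-0.8779)) = -0.19615

c = -0.20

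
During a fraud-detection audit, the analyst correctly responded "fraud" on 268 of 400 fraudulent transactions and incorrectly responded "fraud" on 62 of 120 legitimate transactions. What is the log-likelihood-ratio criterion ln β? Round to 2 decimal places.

H = 268/400 = 0.6700
FA = 62/120 = 0.5167
z(H) = z(0.6700) = 0.440
z(FA) = z(0.5167) = 0.042
ln β = −½·[z(H)² − z(FA)²] = −0.5 × (0.194 − 0.002) = -0.096

ln β = -0.10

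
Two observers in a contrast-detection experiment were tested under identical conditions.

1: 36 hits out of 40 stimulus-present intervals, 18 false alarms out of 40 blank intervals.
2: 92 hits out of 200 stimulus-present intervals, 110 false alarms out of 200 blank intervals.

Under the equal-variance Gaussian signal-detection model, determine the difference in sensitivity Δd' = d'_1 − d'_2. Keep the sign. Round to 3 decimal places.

1: z(0.9000) = 1.2816, z(0.4500) = -0.1257, d' = 1.4073
2: z(0.4600) = -0.1004, z(0.5500) = 0.1257, d' = -0.2261
Δd' = d'_1 − d'_2 = 1.4073 − (-0.2261) = 1.6334
1 has the higher sensitivity.

Δd' = 1.633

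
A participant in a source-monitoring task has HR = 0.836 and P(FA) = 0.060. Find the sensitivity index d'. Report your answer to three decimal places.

d' = 2.533

z(H) = z(0.836) = 0.9782
z(FA) = z(0.060) = -1.5548
d' = z(H) − z(FA) = 0.9782 − (-1.5548) = 2.5330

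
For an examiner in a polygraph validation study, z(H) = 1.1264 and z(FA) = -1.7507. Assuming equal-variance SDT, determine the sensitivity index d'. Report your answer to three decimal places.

d' = 2.877

d' = z(H) − z(FA) = 1.1264 − (-1.7507) = 2.8771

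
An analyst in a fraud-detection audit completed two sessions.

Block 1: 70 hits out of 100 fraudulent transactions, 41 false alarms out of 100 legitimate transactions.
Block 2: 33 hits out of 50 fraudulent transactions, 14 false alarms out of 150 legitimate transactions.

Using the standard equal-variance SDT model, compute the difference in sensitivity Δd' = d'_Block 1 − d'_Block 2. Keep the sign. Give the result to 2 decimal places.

Block 1: z(0.7000) = 0.524, z(0.4100) = -0.228, d' = 0.752
Block 2: z(0.6600) = 0.412, z(0.0933) = -1.321, d' = 1.733
Δd' = d'_Block 1 − d'_Block 2 = 0.752 − 1.733 = -0.981
Block 2 has the higher sensitivity.

Δd' = -0.98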